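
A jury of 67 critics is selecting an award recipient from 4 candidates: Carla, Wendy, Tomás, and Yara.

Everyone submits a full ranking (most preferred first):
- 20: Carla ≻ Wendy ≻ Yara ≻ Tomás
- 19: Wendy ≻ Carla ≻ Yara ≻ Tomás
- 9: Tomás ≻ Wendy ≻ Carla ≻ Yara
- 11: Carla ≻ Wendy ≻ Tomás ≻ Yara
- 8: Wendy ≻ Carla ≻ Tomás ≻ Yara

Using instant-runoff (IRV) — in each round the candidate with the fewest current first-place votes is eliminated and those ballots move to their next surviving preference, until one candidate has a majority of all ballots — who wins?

Round 1: Carla 31, Wendy 27, Tomás 9, Yara 0. Yara eliminated.
Round 2: Carla 31, Wendy 27, Tomás 9. Tomás eliminated.
Round 3: Carla 31, Wendy 36. Wendy has a majority (≥34).

Wendy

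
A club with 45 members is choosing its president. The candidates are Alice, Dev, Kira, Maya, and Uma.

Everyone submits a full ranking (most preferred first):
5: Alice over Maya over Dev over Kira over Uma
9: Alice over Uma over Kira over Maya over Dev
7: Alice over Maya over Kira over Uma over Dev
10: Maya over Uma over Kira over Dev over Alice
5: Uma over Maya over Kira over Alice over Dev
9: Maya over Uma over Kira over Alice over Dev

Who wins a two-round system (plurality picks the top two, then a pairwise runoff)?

Maya

Round 1 first-place votes: Alice 21, Dev 0, Kira 0, Maya 19, Uma 5. Alice and Maya advance.
Runoff: Alice is ranked above Maya on 21 ballots, Maya above Alice on 24.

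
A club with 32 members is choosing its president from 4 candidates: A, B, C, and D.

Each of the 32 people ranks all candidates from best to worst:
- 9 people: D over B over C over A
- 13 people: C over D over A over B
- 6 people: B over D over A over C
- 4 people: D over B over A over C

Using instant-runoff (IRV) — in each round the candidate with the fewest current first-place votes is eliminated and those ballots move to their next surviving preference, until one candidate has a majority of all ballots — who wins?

D

Round 1: A 0, B 6, C 13, D 13. A eliminated.
Round 2: B 6, C 13, D 13. B eliminated.
Round 3: C 13, D 19. D has a majority (≥17).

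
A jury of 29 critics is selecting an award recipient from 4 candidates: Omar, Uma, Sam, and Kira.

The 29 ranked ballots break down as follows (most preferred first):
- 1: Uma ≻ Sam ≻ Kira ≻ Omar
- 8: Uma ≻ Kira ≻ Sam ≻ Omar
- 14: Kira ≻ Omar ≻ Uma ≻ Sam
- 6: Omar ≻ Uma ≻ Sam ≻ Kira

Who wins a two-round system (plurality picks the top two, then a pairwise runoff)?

Round 1 first-place votes: Omar 6, Uma 9, Sam 0, Kira 14. Kira and Uma advance.
Runoff: Kira is ranked above Uma on 14 ballots, Uma above Kira on 15.

Uma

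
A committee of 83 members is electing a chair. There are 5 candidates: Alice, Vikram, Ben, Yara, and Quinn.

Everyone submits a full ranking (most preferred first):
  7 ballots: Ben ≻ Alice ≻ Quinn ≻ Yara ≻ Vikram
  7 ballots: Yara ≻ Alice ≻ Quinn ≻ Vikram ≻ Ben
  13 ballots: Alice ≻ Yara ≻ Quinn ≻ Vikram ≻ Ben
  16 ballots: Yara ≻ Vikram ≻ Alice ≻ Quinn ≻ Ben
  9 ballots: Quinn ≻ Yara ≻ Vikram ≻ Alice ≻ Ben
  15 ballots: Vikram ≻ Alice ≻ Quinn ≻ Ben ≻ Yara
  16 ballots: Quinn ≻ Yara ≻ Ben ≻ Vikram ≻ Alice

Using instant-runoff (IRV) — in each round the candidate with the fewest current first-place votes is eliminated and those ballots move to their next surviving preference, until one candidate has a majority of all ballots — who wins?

Round 1: Alice 13, Vikram 15, Ben 7, Yara 23, Quinn 25. Ben eliminated.
Round 2: Alice 20, Vikram 15, Yara 23, Quinn 25. Vikram eliminated.
Round 3: Alice 35, Yara 23, Quinn 25. Yara eliminated.
Round 4: Alice 58, Quinn 25. Alice has a majority (≥42).

Alice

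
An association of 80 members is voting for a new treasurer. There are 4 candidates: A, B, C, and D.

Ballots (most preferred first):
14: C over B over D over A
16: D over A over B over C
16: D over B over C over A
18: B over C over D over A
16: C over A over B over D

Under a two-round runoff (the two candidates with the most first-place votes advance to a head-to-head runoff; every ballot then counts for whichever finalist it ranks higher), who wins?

Round 1 first-place votes: A 0, B 18, C 30, D 32. D and C advance.
Runoff: D is ranked above C on 32 ballots, C above D on 48.

C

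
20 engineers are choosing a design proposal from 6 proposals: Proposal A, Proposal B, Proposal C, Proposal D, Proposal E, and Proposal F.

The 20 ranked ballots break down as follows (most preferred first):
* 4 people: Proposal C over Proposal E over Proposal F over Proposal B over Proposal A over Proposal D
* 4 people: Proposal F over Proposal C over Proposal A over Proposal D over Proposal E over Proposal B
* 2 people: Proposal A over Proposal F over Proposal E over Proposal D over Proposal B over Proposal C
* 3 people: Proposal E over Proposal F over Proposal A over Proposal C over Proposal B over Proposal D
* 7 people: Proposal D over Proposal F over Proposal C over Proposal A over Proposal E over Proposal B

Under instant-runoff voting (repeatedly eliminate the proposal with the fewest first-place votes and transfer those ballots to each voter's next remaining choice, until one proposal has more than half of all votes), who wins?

Round 1: Proposal A 2, Proposal B 0, Proposal C 4, Proposal D 7, Proposal E 3, Proposal F 4. Proposal B eliminated.
Round 2: Proposal A 2, Proposal C 4, Proposal D 7, Proposal E 3, Proposal F 4. Proposal A eliminated.
Round 3: Proposal C 4, Proposal D 7, Proposal E 3, Proposal F 6. Proposal E eliminated.
Round 4: Proposal C 4, Proposal D 7, Proposal F 9. Proposal C eliminated.
Round 5: Proposal D 7, Proposal F 13. Proposal F has a majority (≥11).

Proposal F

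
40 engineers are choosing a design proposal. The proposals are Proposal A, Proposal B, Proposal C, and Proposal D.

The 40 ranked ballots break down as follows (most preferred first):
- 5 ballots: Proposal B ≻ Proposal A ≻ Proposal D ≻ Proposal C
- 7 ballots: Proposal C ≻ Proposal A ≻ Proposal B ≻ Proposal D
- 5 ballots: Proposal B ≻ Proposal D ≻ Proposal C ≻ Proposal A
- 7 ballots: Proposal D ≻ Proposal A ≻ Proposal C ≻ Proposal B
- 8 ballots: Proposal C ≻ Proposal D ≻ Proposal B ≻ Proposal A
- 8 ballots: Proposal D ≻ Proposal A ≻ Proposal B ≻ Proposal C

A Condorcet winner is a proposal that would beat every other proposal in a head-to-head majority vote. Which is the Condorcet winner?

Proposal D vs Proposal A: 28–12
Proposal D vs Proposal B: 23–17
Proposal D vs Proposal C: 25–15
Proposal D beats every other proposal.

Proposal D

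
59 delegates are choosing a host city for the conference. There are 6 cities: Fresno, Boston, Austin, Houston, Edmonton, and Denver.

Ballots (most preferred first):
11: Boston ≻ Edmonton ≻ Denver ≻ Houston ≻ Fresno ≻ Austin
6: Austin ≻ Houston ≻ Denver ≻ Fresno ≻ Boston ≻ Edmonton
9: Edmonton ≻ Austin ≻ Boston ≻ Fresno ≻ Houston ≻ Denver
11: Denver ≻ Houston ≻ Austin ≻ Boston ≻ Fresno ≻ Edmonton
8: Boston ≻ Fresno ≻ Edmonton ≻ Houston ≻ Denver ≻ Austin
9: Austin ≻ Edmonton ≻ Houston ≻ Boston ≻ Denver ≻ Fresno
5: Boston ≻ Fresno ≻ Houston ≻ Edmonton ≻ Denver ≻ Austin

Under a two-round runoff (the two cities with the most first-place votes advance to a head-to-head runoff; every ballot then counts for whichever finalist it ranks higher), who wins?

Austin

Round 1 first-place votes: Fresno 0, Boston 24, Austin 15, Houston 0, Edmonton 9, Denver 11. Boston and Austin advance.
Runoff: Boston is ranked above Austin on 24 ballots, Austin above Boston on 35.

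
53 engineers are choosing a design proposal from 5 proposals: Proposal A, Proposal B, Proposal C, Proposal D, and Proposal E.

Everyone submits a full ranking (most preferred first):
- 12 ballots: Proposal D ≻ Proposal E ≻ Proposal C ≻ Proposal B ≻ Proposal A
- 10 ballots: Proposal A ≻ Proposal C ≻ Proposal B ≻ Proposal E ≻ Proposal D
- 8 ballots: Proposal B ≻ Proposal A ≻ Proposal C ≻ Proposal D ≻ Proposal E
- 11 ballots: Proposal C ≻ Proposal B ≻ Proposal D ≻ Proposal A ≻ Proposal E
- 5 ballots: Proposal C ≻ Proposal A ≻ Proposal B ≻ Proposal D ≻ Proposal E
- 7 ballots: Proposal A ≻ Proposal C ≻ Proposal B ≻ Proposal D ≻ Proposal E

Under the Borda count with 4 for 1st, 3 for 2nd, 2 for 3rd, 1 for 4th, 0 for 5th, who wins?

Proposal C

Proposal A: 12×0 + 10×4 + 8×3 + 11×1 + 5×3 + 7×4 = 118
Proposal B: 12×1 + 10×2 + 8×4 + 11×3 + 5×2 + 7×2 = 121
Proposal C: 12×2 + 10×3 + 8×2 + 11×4 + 5×4 + 7×3 = 155
Proposal D: 12×4 + 10×0 + 8×1 + 11×2 + 5×1 + 7×1 = 90
Proposal E: 12×3 + 10×1 + 8×0 + 11×0 + 5×0 + 7×0 = 46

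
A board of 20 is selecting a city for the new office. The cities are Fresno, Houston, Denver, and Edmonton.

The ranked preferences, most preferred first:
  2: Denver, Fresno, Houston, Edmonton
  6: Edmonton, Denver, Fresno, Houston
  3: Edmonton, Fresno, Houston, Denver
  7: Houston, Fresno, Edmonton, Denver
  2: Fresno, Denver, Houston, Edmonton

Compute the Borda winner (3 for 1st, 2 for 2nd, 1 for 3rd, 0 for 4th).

Fresno

Fresno: 2×2 + 6×1 + 3×2 + 7×2 + 2×3 = 36
Houston: 2×1 + 6×0 + 3×1 + 7×3 + 2×1 = 28
Denver: 2×3 + 6×2 + 3×0 + 7×0 + 2×2 = 22
Edmonton: 2×0 + 6×3 + 3×3 + 7×1 + 2×0 = 34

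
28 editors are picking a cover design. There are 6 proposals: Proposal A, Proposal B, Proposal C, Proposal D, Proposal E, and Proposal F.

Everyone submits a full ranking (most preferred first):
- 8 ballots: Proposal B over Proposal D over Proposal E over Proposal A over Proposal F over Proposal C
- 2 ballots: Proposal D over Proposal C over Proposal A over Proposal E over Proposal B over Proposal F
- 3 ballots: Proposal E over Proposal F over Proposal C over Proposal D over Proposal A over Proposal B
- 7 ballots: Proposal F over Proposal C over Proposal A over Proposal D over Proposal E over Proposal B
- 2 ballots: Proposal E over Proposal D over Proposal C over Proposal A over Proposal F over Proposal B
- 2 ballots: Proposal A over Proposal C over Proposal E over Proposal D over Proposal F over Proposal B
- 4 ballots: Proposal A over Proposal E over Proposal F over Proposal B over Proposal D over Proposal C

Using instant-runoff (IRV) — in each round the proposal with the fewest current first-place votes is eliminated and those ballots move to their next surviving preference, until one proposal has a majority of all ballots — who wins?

Round 1: Proposal A 6, Proposal B 8, Proposal C 0, Proposal D 2, Proposal E 5, Proposal F 7. Proposal C eliminated.
Round 2: Proposal A 6, Proposal B 8, Proposal D 2, Proposal E 5, Proposal F 7. Proposal D eliminated.
Round 3: Proposal A 8, Proposal B 8, Proposal E 5, Proposal F 7. Proposal E eliminated.
Round 4: Proposal A 10, Proposal B 8, Proposal F 10. Proposal B eliminated.
Round 5: Proposal A 18, Proposal F 10. Proposal A has a majority (≥15).

Proposal A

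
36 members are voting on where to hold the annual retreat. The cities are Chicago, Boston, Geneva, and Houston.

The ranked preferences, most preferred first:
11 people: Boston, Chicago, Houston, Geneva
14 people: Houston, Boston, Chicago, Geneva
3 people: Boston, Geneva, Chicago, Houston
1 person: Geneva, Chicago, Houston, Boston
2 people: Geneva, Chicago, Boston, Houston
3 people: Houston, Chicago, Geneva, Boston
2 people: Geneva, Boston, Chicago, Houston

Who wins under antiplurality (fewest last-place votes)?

Last-place votes: Chicago 0, Boston 4, Geneva 25, Houston 7.

Chicago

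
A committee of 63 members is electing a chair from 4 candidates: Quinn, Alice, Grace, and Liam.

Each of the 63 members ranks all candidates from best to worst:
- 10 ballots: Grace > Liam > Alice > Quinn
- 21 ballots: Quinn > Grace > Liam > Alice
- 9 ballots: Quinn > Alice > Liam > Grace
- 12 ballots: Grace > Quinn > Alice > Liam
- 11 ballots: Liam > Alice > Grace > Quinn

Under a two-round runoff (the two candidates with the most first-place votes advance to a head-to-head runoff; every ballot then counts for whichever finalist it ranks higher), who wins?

Grace

Round 1 first-place votes: Quinn 30, Alice 0, Grace 22, Liam 11. Quinn and Grace advance.
Runoff: Quinn is ranked above Grace on 30 ballots, Grace above Quinn on 33.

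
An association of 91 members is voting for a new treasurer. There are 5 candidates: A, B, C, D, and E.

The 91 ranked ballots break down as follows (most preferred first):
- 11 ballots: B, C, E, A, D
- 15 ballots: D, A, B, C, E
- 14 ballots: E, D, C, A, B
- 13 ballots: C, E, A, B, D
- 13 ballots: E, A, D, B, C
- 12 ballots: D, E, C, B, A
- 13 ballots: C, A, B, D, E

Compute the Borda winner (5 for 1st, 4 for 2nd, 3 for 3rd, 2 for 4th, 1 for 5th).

E

A: 11×2 + 15×4 + 14×2 + 13×3 + 13×4 + 12×1 + 13×4 = 265
B: 11×5 + 15×3 + 14×1 + 13×2 + 13×2 + 12×2 + 13×3 = 229
C: 11×4 + 15×2 + 14×3 + 13×5 + 13×1 + 12×3 + 13×5 = 295
D: 11×1 + 15×5 + 14×4 + 13×1 + 13×3 + 12×5 + 13×2 = 280
E: 11×3 + 15×1 + 14×5 + 13×4 + 13×5 + 12×4 + 13×1 = 296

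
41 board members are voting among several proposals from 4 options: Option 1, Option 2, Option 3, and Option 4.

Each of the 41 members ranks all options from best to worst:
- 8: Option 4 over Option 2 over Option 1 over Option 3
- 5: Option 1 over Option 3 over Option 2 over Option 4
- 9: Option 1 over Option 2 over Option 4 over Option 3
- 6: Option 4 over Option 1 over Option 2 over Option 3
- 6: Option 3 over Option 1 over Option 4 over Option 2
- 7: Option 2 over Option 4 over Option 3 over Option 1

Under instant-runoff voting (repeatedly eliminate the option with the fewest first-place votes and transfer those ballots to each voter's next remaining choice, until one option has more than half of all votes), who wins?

Option 4

Round 1: Option 1 14, Option 2 7, Option 3 6, Option 4 14. Option 3 eliminated.
Round 2: Option 1 20, Option 2 7, Option 4 14. Option 2 eliminated.
Round 3: Option 1 20, Option 4 21. Option 4 has a majority (≥21).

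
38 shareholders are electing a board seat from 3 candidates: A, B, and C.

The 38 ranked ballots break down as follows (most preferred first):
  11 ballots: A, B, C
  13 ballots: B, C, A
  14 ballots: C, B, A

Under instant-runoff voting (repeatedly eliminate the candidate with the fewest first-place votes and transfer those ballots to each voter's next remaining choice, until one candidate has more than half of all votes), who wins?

Round 1: A 11, B 13, C 14. A eliminated.
Round 2: B 24, C 14. B has a majority (≥20).

B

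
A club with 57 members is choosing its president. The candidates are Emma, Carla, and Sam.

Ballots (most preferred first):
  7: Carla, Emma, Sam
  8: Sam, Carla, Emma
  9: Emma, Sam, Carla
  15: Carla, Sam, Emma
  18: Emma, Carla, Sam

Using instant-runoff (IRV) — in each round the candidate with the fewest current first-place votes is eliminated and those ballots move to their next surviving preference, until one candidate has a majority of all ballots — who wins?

Round 1: Emma 27, Carla 22, Sam 8. Sam eliminated.
Round 2: Emma 27, Carla 30. Carla has a majority (≥29).

Carla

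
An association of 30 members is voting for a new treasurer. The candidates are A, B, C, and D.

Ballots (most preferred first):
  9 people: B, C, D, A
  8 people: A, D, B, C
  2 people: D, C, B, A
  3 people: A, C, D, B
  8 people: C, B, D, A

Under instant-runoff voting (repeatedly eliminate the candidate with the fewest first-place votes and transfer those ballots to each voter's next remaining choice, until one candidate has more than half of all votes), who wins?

Round 1: A 11, B 9, C 8, D 2. D eliminated.
Round 2: A 11, B 9, C 10. B eliminated.
Round 3: A 11, C 19. C has a majority (≥16).

C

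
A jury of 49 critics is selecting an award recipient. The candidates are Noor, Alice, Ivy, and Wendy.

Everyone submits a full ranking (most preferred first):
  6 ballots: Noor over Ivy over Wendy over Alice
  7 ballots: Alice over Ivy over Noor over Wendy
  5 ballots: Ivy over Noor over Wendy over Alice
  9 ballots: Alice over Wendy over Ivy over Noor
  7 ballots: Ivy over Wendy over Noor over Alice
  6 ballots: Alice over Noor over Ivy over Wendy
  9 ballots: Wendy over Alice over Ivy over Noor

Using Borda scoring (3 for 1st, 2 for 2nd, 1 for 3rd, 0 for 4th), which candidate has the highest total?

Ivy

Noor: 6×3 + 7×1 + 5×2 + 9×0 + 7×1 + 6×2 + 9×0 = 54
Alice: 6×0 + 7×3 + 5×0 + 9×3 + 7×0 + 6×3 + 9×2 = 84
Ivy: 6×2 + 7×2 + 5×3 + 9×1 + 7×3 + 6×1 + 9×1 = 86
Wendy: 6×1 + 7×0 + 5×1 + 9×2 + 7×2 + 6×0 + 9×3 = 70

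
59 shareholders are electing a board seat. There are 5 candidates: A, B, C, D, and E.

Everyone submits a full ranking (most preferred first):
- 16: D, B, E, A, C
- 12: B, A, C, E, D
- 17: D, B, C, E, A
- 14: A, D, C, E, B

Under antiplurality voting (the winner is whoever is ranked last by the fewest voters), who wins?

E

Last-place votes: A 17, B 14, C 16, D 12, E 0.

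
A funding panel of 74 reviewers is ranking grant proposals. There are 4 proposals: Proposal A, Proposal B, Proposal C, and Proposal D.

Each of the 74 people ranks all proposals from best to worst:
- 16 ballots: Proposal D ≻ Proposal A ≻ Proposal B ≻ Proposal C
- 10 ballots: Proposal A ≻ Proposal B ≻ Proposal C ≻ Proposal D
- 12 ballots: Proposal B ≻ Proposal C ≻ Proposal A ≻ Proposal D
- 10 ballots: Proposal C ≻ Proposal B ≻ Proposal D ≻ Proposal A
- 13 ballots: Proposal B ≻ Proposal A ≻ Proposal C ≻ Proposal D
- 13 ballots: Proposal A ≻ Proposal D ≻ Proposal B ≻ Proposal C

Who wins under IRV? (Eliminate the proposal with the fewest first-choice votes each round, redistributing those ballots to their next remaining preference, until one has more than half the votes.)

Round 1: Proposal A 23, Proposal B 25, Proposal C 10, Proposal D 16. Proposal C eliminated.
Round 2: Proposal A 23, Proposal B 35, Proposal D 16. Proposal D eliminated.
Round 3: Proposal A 39, Proposal B 35. Proposal A has a majority (≥38).

Proposal A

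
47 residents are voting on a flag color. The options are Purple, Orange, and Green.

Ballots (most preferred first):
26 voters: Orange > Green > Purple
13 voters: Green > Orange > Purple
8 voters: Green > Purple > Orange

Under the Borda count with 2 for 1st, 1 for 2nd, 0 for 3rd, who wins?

Purple: 26×0 + 13×0 + 8×1 = 8
Orange: 26×2 + 13×1 + 8×0 = 65
Green: 26×1 + 13×2 + 8×2 = 68

Green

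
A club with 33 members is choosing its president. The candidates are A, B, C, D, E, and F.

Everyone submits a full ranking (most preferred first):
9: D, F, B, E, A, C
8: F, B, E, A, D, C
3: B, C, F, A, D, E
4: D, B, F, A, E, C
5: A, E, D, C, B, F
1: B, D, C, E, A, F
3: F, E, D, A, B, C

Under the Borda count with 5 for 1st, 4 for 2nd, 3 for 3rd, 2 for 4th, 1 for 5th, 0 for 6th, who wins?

A: 9×1 + 8×2 + 3×2 + 4×2 + 5×5 + 1×1 + 3×2 = 71
B: 9×3 + 8×4 + 3×5 + 4×4 + 5×1 + 1×5 + 3×1 = 103
C: 9×0 + 8×0 + 3×4 + 4×0 + 5×2 + 1×3 + 3×0 = 25
D: 9×5 + 8×1 + 3×1 + 4×5 + 5×3 + 1×4 + 3×3 = 104
E: 9×2 + 8×3 + 3×0 + 4×1 + 5×4 + 1×2 + 3×4 = 80
F: 9×4 + 8×5 + 3×3 + 4×3 + 5×0 + 1×0 + 3×5 = 112

F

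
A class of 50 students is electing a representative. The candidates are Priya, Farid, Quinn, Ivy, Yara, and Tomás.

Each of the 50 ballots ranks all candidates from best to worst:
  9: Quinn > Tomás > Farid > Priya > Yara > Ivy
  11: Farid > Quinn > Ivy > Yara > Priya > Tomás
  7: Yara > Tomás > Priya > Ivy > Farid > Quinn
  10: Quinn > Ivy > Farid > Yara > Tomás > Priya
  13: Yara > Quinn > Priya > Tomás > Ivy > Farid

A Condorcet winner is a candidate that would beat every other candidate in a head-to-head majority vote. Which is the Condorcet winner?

Quinn

Quinn vs Priya: 43–7
Quinn vs Farid: 32–18
Quinn vs Ivy: 43–7
Quinn vs Yara: 30–20
Quinn vs Tomás: 43–7
Quinn beats every other candidate.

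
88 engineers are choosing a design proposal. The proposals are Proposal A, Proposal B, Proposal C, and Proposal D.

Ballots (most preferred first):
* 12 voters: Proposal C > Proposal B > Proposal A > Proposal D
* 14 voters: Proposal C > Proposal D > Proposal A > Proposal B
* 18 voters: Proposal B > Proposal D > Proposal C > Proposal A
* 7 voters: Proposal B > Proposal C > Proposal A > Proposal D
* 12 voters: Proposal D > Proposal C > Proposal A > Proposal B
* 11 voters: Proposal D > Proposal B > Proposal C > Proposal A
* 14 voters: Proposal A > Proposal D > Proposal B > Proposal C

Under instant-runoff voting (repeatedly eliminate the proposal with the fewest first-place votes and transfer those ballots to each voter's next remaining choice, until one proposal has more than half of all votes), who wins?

Proposal D

Round 1: Proposal A 14, Proposal B 25, Proposal C 26, Proposal D 23. Proposal A eliminated.
Round 2: Proposal B 25, Proposal C 26, Proposal D 37. Proposal B eliminated.
Round 3: Proposal C 33, Proposal D 55. Proposal D has a majority (≥45).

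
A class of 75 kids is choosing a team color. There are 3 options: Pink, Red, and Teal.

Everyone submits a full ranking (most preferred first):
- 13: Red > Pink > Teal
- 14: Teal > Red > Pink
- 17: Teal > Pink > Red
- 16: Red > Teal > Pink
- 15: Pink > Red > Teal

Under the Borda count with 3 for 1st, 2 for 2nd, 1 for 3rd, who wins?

Red

Pink: 13×2 + 14×1 + 17×2 + 16×1 + 15×3 = 135
Red: 13×3 + 14×2 + 17×1 + 16×3 + 15×2 = 162
Teal: 13×1 + 14×3 + 17×3 + 16×2 + 15×1 = 153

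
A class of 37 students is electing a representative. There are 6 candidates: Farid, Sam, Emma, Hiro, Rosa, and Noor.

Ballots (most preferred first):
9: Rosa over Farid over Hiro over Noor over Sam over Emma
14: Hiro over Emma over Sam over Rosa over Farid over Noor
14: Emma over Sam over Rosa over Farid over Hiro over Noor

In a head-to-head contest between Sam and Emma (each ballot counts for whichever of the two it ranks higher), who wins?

Sam is ranked above Emma on 9 ballots; Emma above Sam on 28.

Emma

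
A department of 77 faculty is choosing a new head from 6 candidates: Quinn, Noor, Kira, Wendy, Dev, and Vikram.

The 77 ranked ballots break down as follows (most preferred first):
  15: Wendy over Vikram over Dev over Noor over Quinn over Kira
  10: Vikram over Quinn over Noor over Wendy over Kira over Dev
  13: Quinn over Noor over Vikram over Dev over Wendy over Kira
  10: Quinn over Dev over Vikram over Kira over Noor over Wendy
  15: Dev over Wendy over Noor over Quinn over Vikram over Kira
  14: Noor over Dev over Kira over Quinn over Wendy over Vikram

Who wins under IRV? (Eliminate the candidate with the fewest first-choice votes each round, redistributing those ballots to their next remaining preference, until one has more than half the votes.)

Round 1: Quinn 23, Noor 14, Kira 0, Wendy 15, Dev 15, Vikram 10. Kira eliminated.
Round 2: Quinn 23, Noor 14, Wendy 15, Dev 15, Vikram 10. Vikram eliminated.
Round 3: Quinn 33, Noor 14, Wendy 15, Dev 15. Noor eliminated.
Round 4: Quinn 33, Wendy 15, Dev 29. Wendy eliminated.
Round 5: Quinn 33, Dev 44. Dev has a majority (≥39).

Dev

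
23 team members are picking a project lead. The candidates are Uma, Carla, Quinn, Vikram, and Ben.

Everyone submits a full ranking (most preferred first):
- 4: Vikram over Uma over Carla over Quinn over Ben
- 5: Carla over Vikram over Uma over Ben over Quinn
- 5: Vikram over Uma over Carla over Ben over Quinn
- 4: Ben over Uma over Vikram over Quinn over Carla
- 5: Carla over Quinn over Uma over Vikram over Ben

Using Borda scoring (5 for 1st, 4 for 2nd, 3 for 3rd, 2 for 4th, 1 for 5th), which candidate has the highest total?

Uma: 4×4 + 5×3 + 5×4 + 4×4 + 5×3 = 82
Carla: 4×3 + 5×5 + 5×3 + 4×1 + 5×5 = 81
Quinn: 4×2 + 5×1 + 5×1 + 4×2 + 5×4 = 46
Vikram: 4×5 + 5×4 + 5×5 + 4×3 + 5×2 = 87
Ben: 4×1 + 5×2 + 5×2 + 4×5 + 5×1 = 49

Vikram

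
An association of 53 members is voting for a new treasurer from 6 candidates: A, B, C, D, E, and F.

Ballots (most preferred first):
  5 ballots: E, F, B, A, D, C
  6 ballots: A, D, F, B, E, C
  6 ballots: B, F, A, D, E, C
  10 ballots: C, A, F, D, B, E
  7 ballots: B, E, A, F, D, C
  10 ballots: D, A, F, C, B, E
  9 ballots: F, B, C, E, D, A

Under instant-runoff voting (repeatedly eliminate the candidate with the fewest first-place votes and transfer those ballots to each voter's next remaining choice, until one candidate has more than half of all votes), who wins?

F

Round 1: A 6, B 13, C 10, D 10, E 5, F 9. E eliminated.
Round 2: A 6, B 13, C 10, D 10, F 14. A eliminated.
Round 3: B 13, C 10, D 16, F 14. C eliminated.
Round 4: B 13, D 16, F 24. B eliminated.
Round 5: D 16, F 37. F has a majority (≥27).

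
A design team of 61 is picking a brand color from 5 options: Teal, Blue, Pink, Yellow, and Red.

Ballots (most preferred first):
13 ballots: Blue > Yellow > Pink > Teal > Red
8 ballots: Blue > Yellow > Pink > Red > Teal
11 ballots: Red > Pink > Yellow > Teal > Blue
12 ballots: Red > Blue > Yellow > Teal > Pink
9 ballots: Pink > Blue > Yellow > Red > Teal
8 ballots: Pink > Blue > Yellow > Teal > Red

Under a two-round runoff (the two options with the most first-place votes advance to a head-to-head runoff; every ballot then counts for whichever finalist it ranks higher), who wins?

Blue

Round 1 first-place votes: Teal 0, Blue 21, Pink 17, Yellow 0, Red 23. Red and Blue advance.
Runoff: Red is ranked above Blue on 23 ballots, Blue above Red on 38.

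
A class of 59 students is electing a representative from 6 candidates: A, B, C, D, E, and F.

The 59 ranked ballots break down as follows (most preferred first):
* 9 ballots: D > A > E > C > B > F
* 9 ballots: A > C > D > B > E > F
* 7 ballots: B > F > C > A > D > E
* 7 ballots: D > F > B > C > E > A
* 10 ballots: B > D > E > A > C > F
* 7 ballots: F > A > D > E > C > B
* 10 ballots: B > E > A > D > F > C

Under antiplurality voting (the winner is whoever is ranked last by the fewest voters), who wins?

Last-place votes: A 7, B 7, C 10, D 0, E 7, F 28.

D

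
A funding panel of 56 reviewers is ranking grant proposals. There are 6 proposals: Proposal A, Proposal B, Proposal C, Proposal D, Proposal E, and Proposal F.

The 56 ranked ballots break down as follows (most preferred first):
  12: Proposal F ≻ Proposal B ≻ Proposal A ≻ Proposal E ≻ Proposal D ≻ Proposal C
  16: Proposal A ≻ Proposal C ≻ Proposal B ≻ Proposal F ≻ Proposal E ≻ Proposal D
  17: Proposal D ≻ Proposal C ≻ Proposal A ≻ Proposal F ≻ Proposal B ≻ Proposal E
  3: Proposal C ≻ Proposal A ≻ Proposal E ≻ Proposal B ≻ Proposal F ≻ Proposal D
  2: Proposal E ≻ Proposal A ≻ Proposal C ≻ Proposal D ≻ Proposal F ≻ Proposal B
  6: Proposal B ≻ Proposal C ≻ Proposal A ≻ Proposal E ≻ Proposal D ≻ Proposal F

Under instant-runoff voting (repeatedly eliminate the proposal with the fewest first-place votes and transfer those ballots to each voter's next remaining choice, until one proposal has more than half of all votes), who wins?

Proposal A

Round 1: Proposal A 16, Proposal B 6, Proposal C 3, Proposal D 17, Proposal E 2, Proposal F 12. Proposal E eliminated.
Round 2: Proposal A 18, Proposal B 6, Proposal C 3, Proposal D 17, Proposal F 12. Proposal C eliminated.
Round 3: Proposal A 21, Proposal B 6, Proposal D 17, Proposal F 12. Proposal B eliminated.
Round 4: Proposal A 27, Proposal D 17, Proposal F 12. Proposal F eliminated.
Round 5: Proposal A 39, Proposal D 17. Proposal A has a majority (≥29).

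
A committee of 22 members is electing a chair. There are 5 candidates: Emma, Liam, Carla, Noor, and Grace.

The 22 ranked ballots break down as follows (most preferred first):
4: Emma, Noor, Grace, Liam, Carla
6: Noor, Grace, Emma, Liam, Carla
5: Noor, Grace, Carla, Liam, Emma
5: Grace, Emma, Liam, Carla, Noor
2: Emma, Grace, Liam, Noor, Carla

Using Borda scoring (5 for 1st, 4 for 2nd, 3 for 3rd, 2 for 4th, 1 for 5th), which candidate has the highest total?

Grace

Emma: 4×5 + 6×3 + 5×1 + 5×4 + 2×5 = 73
Liam: 4×2 + 6×2 + 5×2 + 5×3 + 2×3 = 51
Carla: 4×1 + 6×1 + 5×3 + 5×2 + 2×1 = 37
Noor: 4×4 + 6×5 + 5×5 + 5×1 + 2×2 = 80
Grace: 4×3 + 6×4 + 5×4 + 5×5 + 2×4 = 89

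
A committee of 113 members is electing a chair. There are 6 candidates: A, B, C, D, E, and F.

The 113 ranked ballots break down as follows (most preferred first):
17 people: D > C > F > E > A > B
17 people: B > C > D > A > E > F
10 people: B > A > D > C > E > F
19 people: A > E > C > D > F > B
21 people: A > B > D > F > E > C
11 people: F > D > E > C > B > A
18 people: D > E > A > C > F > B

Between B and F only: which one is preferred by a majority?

F

B is ranked above F on 48 ballots; F above B on 65.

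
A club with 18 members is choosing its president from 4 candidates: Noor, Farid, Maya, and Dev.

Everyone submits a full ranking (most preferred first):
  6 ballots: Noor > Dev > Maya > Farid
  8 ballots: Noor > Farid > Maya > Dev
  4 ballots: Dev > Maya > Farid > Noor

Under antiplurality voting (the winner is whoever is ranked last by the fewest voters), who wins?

Last-place votes: Noor 4, Farid 6, Maya 0, Dev 8.

Maya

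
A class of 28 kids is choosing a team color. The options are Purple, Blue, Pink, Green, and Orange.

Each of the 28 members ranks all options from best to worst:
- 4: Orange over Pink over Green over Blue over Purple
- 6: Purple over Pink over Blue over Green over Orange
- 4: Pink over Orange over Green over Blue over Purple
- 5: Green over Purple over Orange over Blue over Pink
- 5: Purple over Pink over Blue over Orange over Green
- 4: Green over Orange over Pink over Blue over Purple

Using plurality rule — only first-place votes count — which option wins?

Purple

First-place votes: Purple 11, Blue 0, Pink 4, Green 9, Orange 4.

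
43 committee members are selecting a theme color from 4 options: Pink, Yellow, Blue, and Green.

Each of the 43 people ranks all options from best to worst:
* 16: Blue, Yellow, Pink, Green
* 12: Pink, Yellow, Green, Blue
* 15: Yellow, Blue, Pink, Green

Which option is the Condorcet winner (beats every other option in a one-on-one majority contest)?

Yellow vs Pink: 31–12
Yellow vs Blue: 27–16
Yellow vs Green: 43–0
Yellow beats every other option.

Yellow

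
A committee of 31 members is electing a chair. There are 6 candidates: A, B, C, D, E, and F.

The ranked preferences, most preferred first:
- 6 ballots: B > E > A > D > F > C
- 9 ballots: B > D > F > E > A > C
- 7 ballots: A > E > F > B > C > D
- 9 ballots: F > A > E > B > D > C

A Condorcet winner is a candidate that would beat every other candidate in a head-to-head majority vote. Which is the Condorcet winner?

F

F vs A: 18–13
F vs B: 16–15
F vs C: 31–0
F vs D: 16–15
F vs E: 18–13
F beats every other candidate.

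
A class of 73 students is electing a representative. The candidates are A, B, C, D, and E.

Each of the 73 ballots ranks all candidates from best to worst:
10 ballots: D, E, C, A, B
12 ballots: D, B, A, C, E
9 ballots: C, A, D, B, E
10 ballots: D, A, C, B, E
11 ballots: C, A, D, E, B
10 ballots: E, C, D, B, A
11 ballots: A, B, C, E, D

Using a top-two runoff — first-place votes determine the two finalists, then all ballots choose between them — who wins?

C

Round 1 first-place votes: A 11, B 0, C 20, D 32, E 10. D and C advance.
Runoff: D is ranked above C on 32 ballots, C above D on 41.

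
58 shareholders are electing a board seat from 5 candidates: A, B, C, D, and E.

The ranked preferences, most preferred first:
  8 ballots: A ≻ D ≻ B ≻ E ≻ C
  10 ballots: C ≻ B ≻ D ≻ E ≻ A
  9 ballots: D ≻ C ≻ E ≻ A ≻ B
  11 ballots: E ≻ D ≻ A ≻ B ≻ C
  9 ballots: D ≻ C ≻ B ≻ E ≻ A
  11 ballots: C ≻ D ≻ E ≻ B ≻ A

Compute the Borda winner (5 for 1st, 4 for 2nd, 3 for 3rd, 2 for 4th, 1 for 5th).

A: 8×5 + 10×1 + 9×2 + 11×3 + 9×1 + 11×1 = 121
B: 8×3 + 10×4 + 9×1 + 11×2 + 9×3 + 11×2 = 144
C: 8×1 + 10×5 + 9×4 + 11×1 + 9×4 + 11×5 = 196
D: 8×4 + 10×3 + 9×5 + 11×4 + 9×5 + 11×4 = 240
E: 8×2 + 10×2 + 9×3 + 11×5 + 9×2 + 11×3 = 169

D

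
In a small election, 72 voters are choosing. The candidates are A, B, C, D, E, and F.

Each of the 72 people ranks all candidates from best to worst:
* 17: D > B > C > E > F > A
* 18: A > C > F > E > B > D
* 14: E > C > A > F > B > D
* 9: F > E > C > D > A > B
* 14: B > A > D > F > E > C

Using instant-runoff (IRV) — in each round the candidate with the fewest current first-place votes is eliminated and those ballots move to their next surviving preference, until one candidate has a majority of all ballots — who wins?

Round 1: A 18, B 14, C 0, D 17, E 14, F 9. C eliminated.
Round 2: A 18, B 14, D 17, E 14, F 9. F eliminated.
Round 3: A 18, B 14, D 17, E 23. B eliminated.
Round 4: A 32, D 17, E 23. D eliminated.
Round 5: A 32, E 40. E has a majority (≥37).

E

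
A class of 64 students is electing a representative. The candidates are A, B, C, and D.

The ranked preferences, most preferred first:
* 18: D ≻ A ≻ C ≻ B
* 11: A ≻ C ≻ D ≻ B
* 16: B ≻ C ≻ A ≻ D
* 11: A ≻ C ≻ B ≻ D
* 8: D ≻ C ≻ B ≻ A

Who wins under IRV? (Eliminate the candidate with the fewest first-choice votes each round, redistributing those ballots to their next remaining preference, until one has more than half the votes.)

Round 1: A 22, B 16, C 0, D 26. C eliminated.
Round 2: A 22, B 16, D 26. B eliminated.
Round 3: A 38, D 26. A has a majority (≥33).

A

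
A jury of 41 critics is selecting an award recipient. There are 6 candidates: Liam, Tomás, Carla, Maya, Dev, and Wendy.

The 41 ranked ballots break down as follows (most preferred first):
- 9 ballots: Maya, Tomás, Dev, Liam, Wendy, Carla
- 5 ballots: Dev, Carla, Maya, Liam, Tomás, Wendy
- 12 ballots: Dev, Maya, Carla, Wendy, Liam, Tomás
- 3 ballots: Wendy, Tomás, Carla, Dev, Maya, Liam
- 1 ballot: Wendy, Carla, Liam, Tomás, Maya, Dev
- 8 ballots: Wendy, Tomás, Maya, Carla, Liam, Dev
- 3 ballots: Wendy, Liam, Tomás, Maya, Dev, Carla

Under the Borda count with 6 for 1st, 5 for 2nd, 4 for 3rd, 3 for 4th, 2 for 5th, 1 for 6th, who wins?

Liam: 9×3 + 5×3 + 12×2 + 3×1 + 1×4 + 8×2 + 3×5 = 104
Tomás: 9×5 + 5×2 + 12×1 + 3×5 + 1×3 + 8×5 + 3×4 = 137
Carla: 9×1 + 5×5 + 12×4 + 3×4 + 1×5 + 8×3 + 3×1 = 126
Maya: 9×6 + 5×4 + 12×5 + 3×2 + 1×2 + 8×4 + 3×3 = 183
Dev: 9×4 + 5×6 + 12×6 + 3×3 + 1×1 + 8×1 + 3×2 = 162
Wendy: 9×2 + 5×1 + 12×3 + 3×6 + 1×6 + 8×6 + 3×6 = 149

Maya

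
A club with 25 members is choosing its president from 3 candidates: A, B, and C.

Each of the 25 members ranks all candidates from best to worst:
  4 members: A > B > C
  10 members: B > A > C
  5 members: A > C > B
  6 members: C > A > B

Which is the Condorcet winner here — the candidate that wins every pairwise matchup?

A

A vs B: 15–10
A vs C: 19–6
A beats every other candidate.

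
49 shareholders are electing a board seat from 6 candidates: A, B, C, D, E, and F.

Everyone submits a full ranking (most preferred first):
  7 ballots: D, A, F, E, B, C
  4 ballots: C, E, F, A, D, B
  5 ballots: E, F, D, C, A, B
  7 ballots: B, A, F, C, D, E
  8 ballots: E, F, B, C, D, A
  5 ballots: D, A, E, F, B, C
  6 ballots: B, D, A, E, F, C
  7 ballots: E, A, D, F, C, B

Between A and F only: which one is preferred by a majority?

A is ranked above F on 32 ballots; F above A on 17.

A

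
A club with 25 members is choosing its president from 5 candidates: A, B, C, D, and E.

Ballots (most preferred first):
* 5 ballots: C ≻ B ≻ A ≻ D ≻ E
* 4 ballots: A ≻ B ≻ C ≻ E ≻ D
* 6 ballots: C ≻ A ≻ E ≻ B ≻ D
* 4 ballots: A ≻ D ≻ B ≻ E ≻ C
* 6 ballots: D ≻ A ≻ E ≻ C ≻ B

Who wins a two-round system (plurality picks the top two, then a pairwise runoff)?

Round 1 first-place votes: A 8, B 0, C 11, D 6, E 0. C and A advance.
Runoff: C is ranked above A on 11 ballots, A above C on 14.

A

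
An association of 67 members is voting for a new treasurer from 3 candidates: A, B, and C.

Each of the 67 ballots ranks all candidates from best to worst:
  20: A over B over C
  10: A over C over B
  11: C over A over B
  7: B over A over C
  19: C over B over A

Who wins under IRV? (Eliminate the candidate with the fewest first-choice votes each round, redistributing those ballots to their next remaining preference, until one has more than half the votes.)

Round 1: A 30, B 7, C 30. B eliminated.
Round 2: A 37, C 30. A has a majority (≥34).

A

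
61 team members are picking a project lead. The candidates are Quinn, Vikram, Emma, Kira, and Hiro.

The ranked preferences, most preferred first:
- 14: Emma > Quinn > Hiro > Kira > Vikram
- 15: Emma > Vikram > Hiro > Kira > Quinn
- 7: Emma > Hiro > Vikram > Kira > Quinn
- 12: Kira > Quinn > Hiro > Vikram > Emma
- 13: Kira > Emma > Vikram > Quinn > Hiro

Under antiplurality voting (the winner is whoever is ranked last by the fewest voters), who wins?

Last-place votes: Quinn 22, Vikram 14, Emma 12, Kira 0, Hiro 13.

Kira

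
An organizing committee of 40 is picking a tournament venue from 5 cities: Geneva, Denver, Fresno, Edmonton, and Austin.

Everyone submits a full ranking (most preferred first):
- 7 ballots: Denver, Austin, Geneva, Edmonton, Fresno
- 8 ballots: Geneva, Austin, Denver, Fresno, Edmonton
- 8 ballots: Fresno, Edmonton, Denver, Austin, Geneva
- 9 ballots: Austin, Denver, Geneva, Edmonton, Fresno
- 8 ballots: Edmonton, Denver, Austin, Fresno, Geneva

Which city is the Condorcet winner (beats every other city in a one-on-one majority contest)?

Denver vs Geneva: 32–8
Denver vs Fresno: 32–8
Denver vs Edmonton: 24–16
Denver vs Austin: 23–17
Denver beats every other city.

Denver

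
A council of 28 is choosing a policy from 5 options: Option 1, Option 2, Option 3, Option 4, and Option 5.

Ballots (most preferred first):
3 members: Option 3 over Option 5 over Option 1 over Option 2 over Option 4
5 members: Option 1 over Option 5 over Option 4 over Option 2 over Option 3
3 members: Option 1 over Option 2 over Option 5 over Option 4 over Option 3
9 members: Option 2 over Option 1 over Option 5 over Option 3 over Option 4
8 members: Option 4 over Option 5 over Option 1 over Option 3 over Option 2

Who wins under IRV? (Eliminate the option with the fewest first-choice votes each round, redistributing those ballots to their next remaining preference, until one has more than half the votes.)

Round 1: Option 1 8, Option 2 9, Option 3 3, Option 4 8, Option 5 0. Option 5 eliminated.
Round 2: Option 1 8, Option 2 9, Option 3 3, Option 4 8. Option 3 eliminated.
Round 3: Option 1 11, Option 2 9, Option 4 8. Option 4 eliminated.
Round 4: Option 1 19, Option 2 9. Option 1 has a majority (≥15).

Option 1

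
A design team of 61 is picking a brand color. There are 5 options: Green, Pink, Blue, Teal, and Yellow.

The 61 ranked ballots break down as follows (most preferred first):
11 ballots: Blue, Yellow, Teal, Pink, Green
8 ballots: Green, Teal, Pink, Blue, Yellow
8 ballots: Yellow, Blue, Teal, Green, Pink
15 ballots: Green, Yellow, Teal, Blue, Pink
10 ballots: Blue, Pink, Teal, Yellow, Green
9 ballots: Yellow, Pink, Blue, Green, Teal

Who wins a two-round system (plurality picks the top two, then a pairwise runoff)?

Blue

Round 1 first-place votes: Green 23, Pink 0, Blue 21, Teal 0, Yellow 17. Green and Blue advance.
Runoff: Green is ranked above Blue on 23 ballots, Blue above Green on 38.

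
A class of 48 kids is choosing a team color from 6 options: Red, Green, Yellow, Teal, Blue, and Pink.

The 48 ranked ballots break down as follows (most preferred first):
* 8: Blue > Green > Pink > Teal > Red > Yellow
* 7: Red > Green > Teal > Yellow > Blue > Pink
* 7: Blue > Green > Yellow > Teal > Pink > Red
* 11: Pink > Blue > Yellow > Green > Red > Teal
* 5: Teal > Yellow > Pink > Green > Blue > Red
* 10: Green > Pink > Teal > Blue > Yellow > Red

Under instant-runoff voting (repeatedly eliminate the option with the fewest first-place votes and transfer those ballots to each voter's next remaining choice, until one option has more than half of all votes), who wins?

Green

Round 1: Red 7, Green 10, Yellow 0, Teal 5, Blue 15, Pink 11. Yellow eliminated.
Round 2: Red 7, Green 10, Teal 5, Blue 15, Pink 11. Teal eliminated.
Round 3: Red 7, Green 10, Blue 15, Pink 16. Red eliminated.
Round 4: Green 17, Blue 15, Pink 16. Blue eliminated.
Round 5: Green 32, Pink 16. Green has a majority (≥25).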